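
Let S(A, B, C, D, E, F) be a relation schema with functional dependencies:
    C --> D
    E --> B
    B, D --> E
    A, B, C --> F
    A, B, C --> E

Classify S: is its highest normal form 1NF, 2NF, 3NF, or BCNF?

Candidate keys: {A, B, C}, {A, C, E}. Prime attributes: {A, B, C, E}.
For C --> D we have {C}⁺ = {C, D}; {C} is not a superkey, so BCNF fails.
C --> D determines the non-prime attribute {D} from a non-superkey — 3NF is violated.
Since {C} ⊂ {A, B, C} and {C}⁺ ⊇ {D} with {D} non-prime, there is a partial dependency; 2NF fails.

1NF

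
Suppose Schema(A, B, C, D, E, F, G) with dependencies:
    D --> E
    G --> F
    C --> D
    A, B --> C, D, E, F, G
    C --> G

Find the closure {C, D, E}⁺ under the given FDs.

{C, D, E, F, G}

Start with {C, D, E}.
C --> G applies; add {G} → now {C, D, E, G}.
G --> F applies; add {F} → now {C, D, E, F, G}.
No further FD applies.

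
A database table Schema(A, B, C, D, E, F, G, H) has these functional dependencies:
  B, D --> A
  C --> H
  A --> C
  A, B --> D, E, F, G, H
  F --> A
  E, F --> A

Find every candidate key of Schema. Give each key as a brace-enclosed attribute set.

{A, B}, {B, D}, {B, F}

{B} never appears on the right of any FD, so every key must include it.
{A, B}⁺ = {A, B, C, D, E, F, G, H}, which is every attribute, so {A, B} is a candidate key.
{B, D}⁺ = {A, B, C, D, E, F, G, H}, which is every attribute, so {B, D} is a candidate key.
{B, F}⁺ = {A, B, C, D, E, F, G, H}, which is every attribute, so {B, F} is a candidate key.
No proper subset of any of these is a key, and no other minimal superkey exists.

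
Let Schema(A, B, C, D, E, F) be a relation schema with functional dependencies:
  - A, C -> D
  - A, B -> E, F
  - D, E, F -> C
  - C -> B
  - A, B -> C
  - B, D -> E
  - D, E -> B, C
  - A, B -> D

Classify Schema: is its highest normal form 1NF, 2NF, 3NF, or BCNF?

Candidate keys: {A, B}, {A, C}, {A, D, E}. Prime attributes: {A, B, C, D, E}.
D, E, F -> C breaks BCNF: {D, E, F}⁺ = {B, C, D, E, F}, so {D, E, F} is not a superkey.
But every attribute on its right side ({C}) is prime, and the same holds for every other non-superkey FD, so 3NF still holds.

3NF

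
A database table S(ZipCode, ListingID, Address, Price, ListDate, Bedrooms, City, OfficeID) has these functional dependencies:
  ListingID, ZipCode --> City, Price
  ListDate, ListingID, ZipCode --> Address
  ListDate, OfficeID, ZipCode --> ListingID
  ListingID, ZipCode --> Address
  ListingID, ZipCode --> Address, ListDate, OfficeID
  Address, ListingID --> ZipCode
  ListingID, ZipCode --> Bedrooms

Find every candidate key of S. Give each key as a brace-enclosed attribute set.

{Address, ListingID} is a candidate key since {Address, ListingID}⁺ = {Address, Bedrooms, City, ListDate, ListingID, OfficeID, Price, ZipCode} covers every attribute.
{ListingID, ZipCode} is a candidate key since {ListingID, ZipCode}⁺ = {Address, Bedrooms, City, ListDate, ListingID, OfficeID, Price, ZipCode} covers every attribute.
{ListDate, OfficeID, ZipCode} is a candidate key since {ListDate, OfficeID, ZipCode}⁺ = {Address, Bedrooms, City, ListDate, ListingID, OfficeID, Price, ZipCode} covers every attribute.
These are minimal and exhaustive — every other superkey contains one of them.

{Address, ListingID}, {ListDate, OfficeID, ZipCode}, {ListingID, ZipCode}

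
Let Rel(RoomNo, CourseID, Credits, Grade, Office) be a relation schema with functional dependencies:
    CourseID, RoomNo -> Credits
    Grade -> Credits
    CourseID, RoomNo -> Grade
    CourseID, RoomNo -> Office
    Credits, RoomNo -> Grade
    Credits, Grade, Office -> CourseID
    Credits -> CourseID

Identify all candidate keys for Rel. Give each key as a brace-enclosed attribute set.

No FD produces {RoomNo}, so it must be in every candidate key.
{CourseID, RoomNo} is a candidate key since {CourseID, RoomNo}⁺ = {CourseID, Credits, Grade, Office, RoomNo} covers every attribute.
{Credits, RoomNo} is a candidate key since {Credits, RoomNo}⁺ = {CourseID, Credits, Grade, Office, RoomNo} covers every attribute.
{Grade, RoomNo} is a candidate key since {Grade, RoomNo}⁺ = {CourseID, Credits, Grade, Office, RoomNo} covers every attribute.
These are minimal and exhaustive — every other superkey contains one of them.

{CourseID, RoomNo}, {Credits, RoomNo}, {Grade, RoomNo}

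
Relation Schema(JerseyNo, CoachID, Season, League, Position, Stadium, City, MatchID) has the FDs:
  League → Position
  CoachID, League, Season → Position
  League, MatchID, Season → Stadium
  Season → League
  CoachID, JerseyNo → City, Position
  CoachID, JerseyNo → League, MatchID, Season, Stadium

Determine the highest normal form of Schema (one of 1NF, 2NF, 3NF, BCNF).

Candidate key: {CoachID, JerseyNo}. Prime attributes: {CoachID, JerseyNo}.
League → Position: {League}⁺ = {League, Position}, which is not all of the attributes, so the left side is not a superkey — BCNF is violated.
Because {Position} is non-prime and the left side of League → Position is not a superkey, the relation is not in 3NF.
No proper subset of a key has a non-prime attribute in its closure, so there is no partial dependency; 2NF holds.

2NF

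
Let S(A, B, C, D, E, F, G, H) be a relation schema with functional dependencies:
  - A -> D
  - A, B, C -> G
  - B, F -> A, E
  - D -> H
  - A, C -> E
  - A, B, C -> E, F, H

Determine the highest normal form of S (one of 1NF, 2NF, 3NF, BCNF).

Candidate keys: {A, B, C}, {B, C, F}. Prime attributes: {A, B, C, F}.
For A -> D we have {A}⁺ = {A, D, H}; {A} is not a superkey, so BCNF fails.
A -> D determines the non-prime attribute {D} from a non-superkey — 3NF is violated.
{A} is a proper subset of the key {A, B, C}, and {A}⁺ contains the non-prime attributes {D, H} — a partial dependency, so 2NF is violated.

1NF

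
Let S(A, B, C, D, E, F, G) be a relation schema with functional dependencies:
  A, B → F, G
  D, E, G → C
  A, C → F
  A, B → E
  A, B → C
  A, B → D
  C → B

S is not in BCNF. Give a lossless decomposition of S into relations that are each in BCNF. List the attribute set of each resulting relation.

{A, D, E, F, G}; {B, C}; {C, D, E, G}

Candidate keys of the original relation: {A, B}, {A, C}, {A, D, E, G}.
In {A, B, C, D, E, F, G}, {D, E, G} is not a superkey ({D, E, G}⁺ restricted to this set is {B, C, D, E, G}), so split on D, E, G → B, C into {B, C, D, E, G} and {A, D, E, F, G}.
In {B, C, D, E, G}, {C} is not a superkey ({C}⁺ restricted to this set is {B, C}), so split on C → B into {B, C} and {C, D, E, G}.
{B, C}: every determinant is a superkey — BCNF.
{C, D, E, G}: every determinant is a superkey — BCNF.
{A, D, E, F, G}: every determinant is a superkey — BCNF.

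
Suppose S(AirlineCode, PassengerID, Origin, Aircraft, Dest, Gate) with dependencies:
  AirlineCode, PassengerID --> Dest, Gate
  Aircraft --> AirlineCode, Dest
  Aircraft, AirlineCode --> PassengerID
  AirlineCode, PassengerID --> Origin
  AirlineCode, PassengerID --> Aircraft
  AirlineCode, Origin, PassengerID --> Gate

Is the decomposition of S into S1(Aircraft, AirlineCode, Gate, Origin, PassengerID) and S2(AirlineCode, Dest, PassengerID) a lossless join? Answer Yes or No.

S1 ∩ S2 = {AirlineCode, PassengerID}; its closure under F is {Aircraft, AirlineCode, Dest, Gate, Origin, PassengerID}.
This includes all of S1, so the common attributes are a superkey of S1 — the join is lossless.

Yes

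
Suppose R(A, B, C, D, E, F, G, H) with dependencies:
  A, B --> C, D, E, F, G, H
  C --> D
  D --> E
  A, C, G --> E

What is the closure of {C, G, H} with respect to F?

Start with {C, G, H}.
C --> D applies; add {D} → now {C, D, G, H}.
D --> E applies; add {E} → now {C, D, E, G, H}.
No further FD applies.

{C, D, E, G, H}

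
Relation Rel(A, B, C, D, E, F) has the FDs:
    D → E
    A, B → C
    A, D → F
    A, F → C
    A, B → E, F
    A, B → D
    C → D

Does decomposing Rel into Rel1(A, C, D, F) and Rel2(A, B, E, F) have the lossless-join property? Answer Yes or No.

Yes

Common attributes: {A, F}; their closure is {A, C, D, E, F}.
Since Rel1 ⊆ {A, C, D, E, F}, the intersection is a superkey of Rel1; the decomposition is lossless.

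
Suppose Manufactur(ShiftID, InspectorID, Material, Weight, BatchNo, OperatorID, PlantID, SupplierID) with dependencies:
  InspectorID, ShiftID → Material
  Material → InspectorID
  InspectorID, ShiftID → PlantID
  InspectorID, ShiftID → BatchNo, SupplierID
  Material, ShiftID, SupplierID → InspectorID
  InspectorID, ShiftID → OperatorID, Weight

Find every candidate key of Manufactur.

{InspectorID, ShiftID}, {Material, ShiftID}

No FD produces {ShiftID}, so it must be in every candidate key.
{InspectorID, ShiftID} is a candidate key since {InspectorID, ShiftID}⁺ = {BatchNo, InspectorID, Material, OperatorID, PlantID, ShiftID, SupplierID, Weight} covers every attribute.
{Material, ShiftID} is a candidate key since {Material, ShiftID}⁺ = {BatchNo, InspectorID, Material, OperatorID, PlantID, ShiftID, SupplierID, Weight} covers every attribute.
Any other superkey properly contains one of these, so there are no further candidate keys.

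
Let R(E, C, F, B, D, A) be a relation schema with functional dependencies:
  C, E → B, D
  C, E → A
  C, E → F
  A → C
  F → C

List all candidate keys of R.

{A, E}, {C, E}, {E, F}

No FD produces {E}, so it must be in every candidate key.
{A, E} is a candidate key since {A, E}⁺ = {A, B, C, D, E, F} covers every attribute.
{C, E} is a candidate key since {C, E}⁺ = {A, B, C, D, E, F} covers every attribute.
{E, F} is a candidate key since {E, F}⁺ = {A, B, C, D, E, F} covers every attribute.
Any other superkey properly contains one of these, so there are no further candidate keys.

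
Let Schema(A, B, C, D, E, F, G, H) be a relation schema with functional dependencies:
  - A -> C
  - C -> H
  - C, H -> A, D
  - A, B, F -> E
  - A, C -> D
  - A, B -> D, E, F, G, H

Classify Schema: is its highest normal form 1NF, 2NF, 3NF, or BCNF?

1NF

Candidate keys: {A, B}, {B, C}. Prime attributes: {A, B, C}.
For A -> C we have {A}⁺ = {A, C, D, H}; {A} is not a superkey, so BCNF fails.
Because {H} is non-prime and the left side of C -> H is not a superkey, the relation is not in 3NF.
Since {A} ⊂ {A, B} and {A}⁺ ⊇ {D, H} with {D, H} non-prime, there is a partial dependency; 2NF fails.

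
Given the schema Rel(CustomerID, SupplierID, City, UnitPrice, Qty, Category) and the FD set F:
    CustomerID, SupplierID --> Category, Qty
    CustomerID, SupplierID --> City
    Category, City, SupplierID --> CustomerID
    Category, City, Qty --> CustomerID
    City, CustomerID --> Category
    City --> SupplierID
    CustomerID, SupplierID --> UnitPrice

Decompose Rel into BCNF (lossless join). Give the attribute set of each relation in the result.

{Category, City, CustomerID, Qty, UnitPrice}; {City, SupplierID}

Candidate keys of the original relation: {Category, City}, {City, CustomerID}, {CustomerID, SupplierID}.
{Category, City, CustomerID, Qty, SupplierID, UnitPrice}: {City} determines {City, SupplierID} here but is not a superkey — split on City --> SupplierID, giving {City, SupplierID} and {Category, City, CustomerID, Qty, UnitPrice}.
{City, SupplierID} is in BCNF.
{Category, City, CustomerID, Qty, UnitPrice} is in BCNF.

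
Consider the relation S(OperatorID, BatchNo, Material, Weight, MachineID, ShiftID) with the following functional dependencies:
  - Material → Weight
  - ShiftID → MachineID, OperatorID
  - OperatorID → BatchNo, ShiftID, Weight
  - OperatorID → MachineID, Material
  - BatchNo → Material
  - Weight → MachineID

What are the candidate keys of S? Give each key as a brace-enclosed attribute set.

{OperatorID}, {ShiftID}

{OperatorID}⁺ = {BatchNo, MachineID, Material, OperatorID, ShiftID, Weight} — all of the relation — so {OperatorID} is a candidate key.
{ShiftID}⁺ = {BatchNo, MachineID, Material, OperatorID, ShiftID, Weight} — all of the relation — so {ShiftID} is a candidate key.
Any other superkey properly contains one of these, so there are no further candidate keys.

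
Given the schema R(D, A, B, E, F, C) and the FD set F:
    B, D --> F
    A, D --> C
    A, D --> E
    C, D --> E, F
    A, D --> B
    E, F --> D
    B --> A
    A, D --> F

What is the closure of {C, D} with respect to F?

{C, D, E, F}

Start with {C, D}.
C, D --> E, F applies; add {E, F} → now {C, D, E, F}.
No further FD applies.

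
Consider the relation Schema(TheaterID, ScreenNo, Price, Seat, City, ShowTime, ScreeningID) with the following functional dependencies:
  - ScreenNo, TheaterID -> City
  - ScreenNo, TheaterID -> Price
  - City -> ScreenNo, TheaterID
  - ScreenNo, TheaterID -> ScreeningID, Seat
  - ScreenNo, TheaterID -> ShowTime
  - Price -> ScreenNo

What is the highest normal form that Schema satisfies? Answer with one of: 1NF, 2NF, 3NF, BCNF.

Candidate keys: {City}, {Price, TheaterID}, {ScreenNo, TheaterID}. Prime attributes: {City, Price, ScreenNo, TheaterID}.
For Price -> ScreenNo we have {Price}⁺ = {Price, ScreenNo}; {Price} is not a superkey, so BCNF fails.
Since {ScreenNo} ⊆ prime attributes and every other non-superkey FD also has a prime right side, the schema is in 3NF.

3NF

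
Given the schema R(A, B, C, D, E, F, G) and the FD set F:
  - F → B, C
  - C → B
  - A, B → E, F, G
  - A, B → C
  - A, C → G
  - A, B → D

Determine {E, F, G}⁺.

{B, C, E, F, G}

Start with {E, F, G}.
F → B, C applies; add {B, C} → now {B, C, E, F, G}.
No further FD applies.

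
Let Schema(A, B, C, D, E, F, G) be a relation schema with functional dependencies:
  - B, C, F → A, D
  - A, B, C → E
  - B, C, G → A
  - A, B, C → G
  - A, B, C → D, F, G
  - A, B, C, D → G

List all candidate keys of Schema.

{B, C} never appear on the right of any FD, so every key must include all of them.
{A, B, C} is a candidate key since {A, B, C}⁺ = {A, B, C, D, E, F, G} covers every attribute.
{B, C, F} is a candidate key since {B, C, F}⁺ = {A, B, C, D, E, F, G} covers every attribute.
{B, C, G} is a candidate key since {B, C, G}⁺ = {A, B, C, D, E, F, G} covers every attribute.
These are minimal and exhaustive — every other superkey contains one of them.

{A, B, C}, {B, C, F}, {B, C, G}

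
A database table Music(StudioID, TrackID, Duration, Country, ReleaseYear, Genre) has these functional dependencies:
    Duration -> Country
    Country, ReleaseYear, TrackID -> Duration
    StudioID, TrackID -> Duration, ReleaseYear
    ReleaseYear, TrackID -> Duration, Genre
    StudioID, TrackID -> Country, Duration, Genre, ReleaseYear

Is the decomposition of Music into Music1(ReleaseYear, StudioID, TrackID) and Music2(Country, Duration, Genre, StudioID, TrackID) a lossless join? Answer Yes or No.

Common attributes: {StudioID, TrackID}; their closure is {Country, Duration, Genre, ReleaseYear, StudioID, TrackID}.
This includes all of Music1, so the common attributes are a superkey of Music1 — the join is lossless.

Yes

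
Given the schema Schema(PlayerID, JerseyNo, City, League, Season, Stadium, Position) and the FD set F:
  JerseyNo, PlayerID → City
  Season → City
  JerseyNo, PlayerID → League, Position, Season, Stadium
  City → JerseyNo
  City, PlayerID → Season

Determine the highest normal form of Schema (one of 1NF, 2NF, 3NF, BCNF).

3NF

Candidate keys: {City, PlayerID}, {JerseyNo, PlayerID}, {PlayerID, Season}. Prime attributes: {City, JerseyNo, PlayerID, Season}.
For Season → City we have {Season}⁺ = {City, JerseyNo, Season}; {Season} is not a superkey, so BCNF fails.
Since {City} ⊆ prime attributes and every other non-superkey FD also has a prime right side, the schema is in 3NF.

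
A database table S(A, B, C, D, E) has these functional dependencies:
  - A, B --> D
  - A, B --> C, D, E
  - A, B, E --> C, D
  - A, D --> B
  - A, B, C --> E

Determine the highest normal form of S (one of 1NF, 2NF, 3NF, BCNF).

Candidate keys: {A, B}, {A, D}. Prime attributes: {A, B, D}.
The left-hand side of every FD is a superkey, so BCNF is satisfied.

BCNF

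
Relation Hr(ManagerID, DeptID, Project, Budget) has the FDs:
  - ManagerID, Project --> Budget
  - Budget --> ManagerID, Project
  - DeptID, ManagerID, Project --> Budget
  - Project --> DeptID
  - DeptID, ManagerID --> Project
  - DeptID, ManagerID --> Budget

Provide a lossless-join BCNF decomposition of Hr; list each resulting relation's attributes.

{Budget, ManagerID, Project}; {DeptID, Project}

Candidate keys of the original relation: {Budget}, {DeptID, ManagerID}, {ManagerID, Project}.
In {Budget, DeptID, ManagerID, Project}, {Project} is not a superkey ({Project}⁺ restricted to this set is {DeptID, Project}), so split on Project --> DeptID into {DeptID, Project} and {Budget, ManagerID, Project}.
{DeptID, Project}: every determinant is a superkey — BCNF.
{Budget, ManagerID, Project}: every determinant is a superkey — BCNF.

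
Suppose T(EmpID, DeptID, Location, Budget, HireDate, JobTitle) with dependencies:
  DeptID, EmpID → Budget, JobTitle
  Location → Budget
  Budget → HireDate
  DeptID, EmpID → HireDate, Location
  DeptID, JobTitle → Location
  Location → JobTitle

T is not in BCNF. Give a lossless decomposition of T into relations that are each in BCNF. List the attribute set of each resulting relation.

Candidate key of the original relation: {DeptID, EmpID}.
In {Budget, DeptID, EmpID, HireDate, JobTitle, Location}, {Location} is not a superkey ({Location}⁺ restricted to this set is {Budget, HireDate, JobTitle, Location}), so split on Location → Budget, HireDate, JobTitle into {Budget, HireDate, JobTitle, Location} and {DeptID, EmpID, Location}.
In {Budget, HireDate, JobTitle, Location}, {Budget} is not a superkey ({Budget}⁺ restricted to this set is {Budget, HireDate}), so split on Budget → HireDate into {Budget, HireDate} and {Budget, JobTitle, Location}.
{Budget, HireDate}: every determinant is a superkey — BCNF.
{Budget, JobTitle, Location}: every determinant is a superkey — BCNF.
{DeptID, EmpID, Location}: every determinant is a superkey — BCNF.

{Budget, HireDate}; {Budget, JobTitle, Location}; {DeptID, EmpID, Location}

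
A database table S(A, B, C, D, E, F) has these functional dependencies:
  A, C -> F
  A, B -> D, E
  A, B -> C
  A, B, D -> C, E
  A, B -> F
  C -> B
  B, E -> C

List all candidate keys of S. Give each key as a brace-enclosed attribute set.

No FD produces {A}, so it must be in every candidate key.
{A, B}⁺ = {A, B, C, D, E, F}, which is every attribute, so {A, B} is a candidate key.
{A, C}⁺ = {A, B, C, D, E, F}, which is every attribute, so {A, C} is a candidate key.
These are minimal and exhaustive — every other superkey contains one of them.

{A, B}, {A, C}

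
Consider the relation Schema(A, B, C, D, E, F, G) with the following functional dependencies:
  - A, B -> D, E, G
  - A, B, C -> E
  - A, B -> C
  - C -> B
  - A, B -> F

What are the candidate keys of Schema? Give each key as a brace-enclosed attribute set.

{A, B}, {A, C}

Attributes never on any right-hand side: {A} — every candidate key must contain it.
{A, B}⁺ = {A, B, C, D, E, F, G} — all of the relation — so {A, B} is a candidate key.
{A, C}⁺ = {A, B, C, D, E, F, G} — all of the relation — so {A, C} is a candidate key.
No proper subset of any of these is a key, and no other minimal superkey exists.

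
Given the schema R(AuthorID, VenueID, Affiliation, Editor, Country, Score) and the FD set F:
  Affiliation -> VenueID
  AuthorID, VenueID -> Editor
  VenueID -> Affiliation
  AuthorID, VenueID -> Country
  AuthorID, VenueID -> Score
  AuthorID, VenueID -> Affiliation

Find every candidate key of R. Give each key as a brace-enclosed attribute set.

No FD produces {AuthorID}, so it must be in every candidate key.
{Affiliation, AuthorID}⁺ = {Affiliation, AuthorID, Country, Editor, Score, VenueID}, which is every attribute, so {Affiliation, AuthorID} is a candidate key.
{AuthorID, VenueID}⁺ = {Affiliation, AuthorID, Country, Editor, Score, VenueID}, which is every attribute, so {AuthorID, VenueID} is a candidate key.
No proper subset of any of these is a key, and no other minimal superkey exists.

{Affiliation, AuthorID}, {AuthorID, VenueID}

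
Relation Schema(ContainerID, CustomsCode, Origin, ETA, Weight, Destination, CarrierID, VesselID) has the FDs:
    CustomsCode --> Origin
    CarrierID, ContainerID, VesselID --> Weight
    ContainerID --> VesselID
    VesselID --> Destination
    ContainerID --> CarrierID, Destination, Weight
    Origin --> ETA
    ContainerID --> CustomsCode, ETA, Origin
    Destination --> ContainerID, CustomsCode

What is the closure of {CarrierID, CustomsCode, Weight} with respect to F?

Start with {CarrierID, CustomsCode, Weight}.
CustomsCode --> Origin applies; add {Origin} → now {CarrierID, CustomsCode, Origin, Weight}.
Origin --> ETA applies; add {ETA} → now {CarrierID, CustomsCode, ETA, Origin, Weight}.
No further FD applies.

{CarrierID, CustomsCode, ETA, Origin, Weight}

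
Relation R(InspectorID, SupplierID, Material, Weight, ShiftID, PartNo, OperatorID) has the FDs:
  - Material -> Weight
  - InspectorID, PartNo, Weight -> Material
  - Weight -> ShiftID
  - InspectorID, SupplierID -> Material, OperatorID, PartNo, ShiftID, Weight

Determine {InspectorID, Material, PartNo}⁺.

{InspectorID, Material, PartNo, ShiftID, Weight}

Start with {InspectorID, Material, PartNo}.
Material -> Weight applies; add {Weight} → now {InspectorID, Material, PartNo, Weight}.
Weight -> ShiftID applies; add {ShiftID} → now {InspectorID, Material, PartNo, ShiftID, Weight}.
No further FD applies.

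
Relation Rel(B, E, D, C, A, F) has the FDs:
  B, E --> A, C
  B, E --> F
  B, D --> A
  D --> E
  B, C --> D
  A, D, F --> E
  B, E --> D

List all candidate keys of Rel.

Attributes never on any right-hand side: {B} — every candidate key must contain it.
{B, C}⁺ = {A, B, C, D, E, F}, which is every attribute, so {B, C} is a candidate key.
{B, D}⁺ = {A, B, C, D, E, F}, which is every attribute, so {B, D} is a candidate key.
{B, E}⁺ = {A, B, C, D, E, F}, which is every attribute, so {B, E} is a candidate key.
These are minimal and exhaustive — every other superkey contains one of them.

{B, C}, {B, D}, {B, E}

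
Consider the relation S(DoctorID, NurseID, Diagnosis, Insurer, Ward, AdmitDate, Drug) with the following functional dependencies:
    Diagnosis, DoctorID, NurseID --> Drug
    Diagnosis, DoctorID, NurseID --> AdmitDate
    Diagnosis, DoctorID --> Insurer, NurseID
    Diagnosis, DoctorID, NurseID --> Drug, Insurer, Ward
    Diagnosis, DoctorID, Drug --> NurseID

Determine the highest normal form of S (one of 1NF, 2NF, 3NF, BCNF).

BCNF

Candidate key: {Diagnosis, DoctorID}. Prime attributes: {Diagnosis, DoctorID}.
The left-hand side of every FD is a superkey, so BCNF is satisfied.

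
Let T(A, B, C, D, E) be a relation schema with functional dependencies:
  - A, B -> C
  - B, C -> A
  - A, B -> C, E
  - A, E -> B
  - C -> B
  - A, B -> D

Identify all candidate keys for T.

{C}⁺ = {A, B, C, D, E}, which is every attribute, so {C} is a candidate key.
{A, B}⁺ = {A, B, C, D, E}, which is every attribute, so {A, B} is a candidate key.
{A, E}⁺ = {A, B, C, D, E}, which is every attribute, so {A, E} is a candidate key.
Any other superkey properly contains one of these, so there are no further candidate keys.

{A, B}, {A, E}, {C}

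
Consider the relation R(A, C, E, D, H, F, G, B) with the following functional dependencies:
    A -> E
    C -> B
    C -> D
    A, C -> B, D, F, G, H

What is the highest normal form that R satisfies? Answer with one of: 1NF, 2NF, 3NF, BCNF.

Candidate key: {A, C}. Prime attributes: {A, C}.
For A -> E we have {A}⁺ = {A, E}; {A} is not a superkey, so BCNF fails.
Because {E} is non-prime and the left side of A -> E is not a superkey, the relation is not in 3NF.
{A} is a proper subset of the key {A, C}, and {A}⁺ contains the non-prime attribute {E} — a partial dependency, so 2NF is violated.

1NF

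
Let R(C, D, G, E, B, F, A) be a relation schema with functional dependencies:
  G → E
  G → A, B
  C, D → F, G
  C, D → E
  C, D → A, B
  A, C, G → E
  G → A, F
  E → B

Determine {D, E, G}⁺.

Start with {D, E, G}.
G → A, B applies; add {A, B} → now {A, B, D, E, G}.
G → A, F applies; add {F} → now {A, B, D, E, F, G}.
No further FD applies.

{A, B, D, E, F, G}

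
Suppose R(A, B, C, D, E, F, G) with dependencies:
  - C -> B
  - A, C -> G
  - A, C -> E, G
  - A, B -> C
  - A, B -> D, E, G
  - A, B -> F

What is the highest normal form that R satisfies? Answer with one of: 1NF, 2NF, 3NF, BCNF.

3NF

Candidate keys: {A, B}, {A, C}. Prime attributes: {A, B, C}.
C -> B: {C}⁺ = {B, C}, which is not all of the attributes, so the left side is not a superkey — BCNF is violated.
Its right-hand attributes {B} are all prime, as are those of every other non-superkey FD — the relation is in 3NF.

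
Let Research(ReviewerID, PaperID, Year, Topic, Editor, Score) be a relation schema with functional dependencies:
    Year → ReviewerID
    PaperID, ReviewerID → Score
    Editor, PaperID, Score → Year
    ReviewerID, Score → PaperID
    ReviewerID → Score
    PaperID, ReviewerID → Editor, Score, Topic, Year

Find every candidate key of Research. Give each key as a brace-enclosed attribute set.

{Editor, PaperID, Score}, {ReviewerID}, {Year}

Closure of {ReviewerID} is {Editor, PaperID, ReviewerID, Score, Topic, Year}, the whole schema; {ReviewerID} is a candidate key.
Closure of {Year} is {Editor, PaperID, ReviewerID, Score, Topic, Year}, the whole schema; {Year} is a candidate key.
Closure of {Editor, PaperID, Score} is {Editor, PaperID, ReviewerID, Score, Topic, Year}, the whole schema; {Editor, PaperID, Score} is a candidate key.
No proper subset of any of these is a key, and no other minimal superkey exists.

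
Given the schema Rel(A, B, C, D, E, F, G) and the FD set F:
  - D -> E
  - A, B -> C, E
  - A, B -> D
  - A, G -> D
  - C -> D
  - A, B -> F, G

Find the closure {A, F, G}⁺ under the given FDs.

{A, D, E, F, G}

Start with {A, F, G}.
A, G -> D applies; add {D} → now {A, D, F, G}.
D -> E applies; add {E} → now {A, D, E, F, G}.
No further FD applies.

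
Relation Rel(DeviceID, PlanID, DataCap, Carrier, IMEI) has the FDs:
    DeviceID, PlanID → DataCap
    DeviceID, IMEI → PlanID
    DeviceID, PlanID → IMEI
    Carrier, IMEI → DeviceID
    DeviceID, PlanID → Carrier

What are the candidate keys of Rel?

{Carrier, IMEI}⁺ = {Carrier, DataCap, DeviceID, IMEI, PlanID} — all of the relation — so {Carrier, IMEI} is a candidate key.
{DeviceID, IMEI}⁺ = {Carrier, DataCap, DeviceID, IMEI, PlanID} — all of the relation — so {DeviceID, IMEI} is a candidate key.
{DeviceID, PlanID}⁺ = {Carrier, DataCap, DeviceID, IMEI, PlanID} — all of the relation — so {DeviceID, PlanID} is a candidate key.
Any other superkey properly contains one of these, so there are no further candidate keys.

{Carrier, IMEI}, {DeviceID, IMEI}, {DeviceID, PlanID}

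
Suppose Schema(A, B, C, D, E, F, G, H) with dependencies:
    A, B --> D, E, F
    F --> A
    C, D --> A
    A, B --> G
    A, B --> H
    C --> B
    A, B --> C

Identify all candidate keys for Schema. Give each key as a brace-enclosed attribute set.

{A, B}, {A, C}, {B, F}, {C, D}, {C, F}

{A, B} is a candidate key since {A, B}⁺ = {A, B, C, D, E, F, G, H} covers every attribute.
{A, C} is a candidate key since {A, C}⁺ = {A, B, C, D, E, F, G, H} covers every attribute.
{B, F} is a candidate key since {B, F}⁺ = {A, B, C, D, E, F, G, H} covers every attribute.
{C, D} is a candidate key since {C, D}⁺ = {A, B, C, D, E, F, G, H} covers every attribute.
{C, F} is a candidate key since {C, F}⁺ = {A, B, C, D, E, F, G, H} covers every attribute.
No proper subset of any of these is a key, and no other minimal superkey exists.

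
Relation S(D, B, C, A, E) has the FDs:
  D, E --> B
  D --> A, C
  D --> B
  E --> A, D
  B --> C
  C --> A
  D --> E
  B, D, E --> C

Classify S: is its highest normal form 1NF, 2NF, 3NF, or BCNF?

2NF

Candidate keys: {D}, {E}. Prime attributes: {D, E}.
B --> C breaks BCNF: {B}⁺ = {A, B, C}, so {B} is not a superkey.
B --> C has non-prime {C} on the right and a non-superkey on the left, so 3NF fails.
All keys have size 1, which rules out partial dependencies — 2NF is satisfied.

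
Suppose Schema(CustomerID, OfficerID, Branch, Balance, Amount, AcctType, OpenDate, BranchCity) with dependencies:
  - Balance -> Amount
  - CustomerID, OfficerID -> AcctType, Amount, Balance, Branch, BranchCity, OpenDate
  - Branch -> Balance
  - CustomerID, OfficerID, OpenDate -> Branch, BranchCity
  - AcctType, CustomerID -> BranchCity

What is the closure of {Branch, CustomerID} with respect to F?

{Amount, Balance, Branch, CustomerID}

Start with {Branch, CustomerID}.
Branch -> Balance applies; add {Balance} → now {Balance, Branch, CustomerID}.
Balance -> Amount applies; add {Amount} → now {Amount, Balance, Branch, CustomerID}.
No further FD applies.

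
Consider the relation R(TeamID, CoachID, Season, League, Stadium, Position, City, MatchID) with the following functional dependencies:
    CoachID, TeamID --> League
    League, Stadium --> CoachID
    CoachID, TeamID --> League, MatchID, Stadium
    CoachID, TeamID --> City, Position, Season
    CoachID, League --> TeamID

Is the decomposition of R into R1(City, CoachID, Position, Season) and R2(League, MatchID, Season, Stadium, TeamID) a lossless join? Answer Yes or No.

The shared attributes are {Season} and {Season}⁺ = {Season}.
Neither R1 nor R2 is contained in that closure, so the decomposition is lossy.

No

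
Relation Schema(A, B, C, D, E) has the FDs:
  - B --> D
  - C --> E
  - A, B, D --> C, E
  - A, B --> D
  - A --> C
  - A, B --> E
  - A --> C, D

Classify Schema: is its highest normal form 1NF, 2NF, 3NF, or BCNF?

Candidate key: {A, B}. Prime attributes: {A, B}.
B --> D: {B}⁺ = {B, D}, which is not all of the attributes, so the left side is not a superkey — BCNF is violated.
B --> D determines the non-prime attribute {D} from a non-superkey — 3NF is violated.
The proper key subset {A} of {A, B} determines non-prime {C, D, E}, so the relation is not even in 2NF.

1NF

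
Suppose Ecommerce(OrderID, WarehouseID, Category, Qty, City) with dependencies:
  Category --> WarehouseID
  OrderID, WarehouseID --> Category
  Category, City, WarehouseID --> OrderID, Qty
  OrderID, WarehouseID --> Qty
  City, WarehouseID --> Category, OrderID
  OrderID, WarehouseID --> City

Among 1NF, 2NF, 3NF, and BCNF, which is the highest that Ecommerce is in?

Candidate keys: {Category, City}, {Category, OrderID}, {City, WarehouseID}, {OrderID, WarehouseID}. Prime attributes: {Category, City, OrderID, WarehouseID}.
For Category --> WarehouseID we have {Category}⁺ = {Category, WarehouseID}; {Category} is not a superkey, so BCNF fails.
But every attribute on its right side ({WarehouseID}) is prime, and the same holds for every other non-superkey FD, so 3NF still holds.

3NF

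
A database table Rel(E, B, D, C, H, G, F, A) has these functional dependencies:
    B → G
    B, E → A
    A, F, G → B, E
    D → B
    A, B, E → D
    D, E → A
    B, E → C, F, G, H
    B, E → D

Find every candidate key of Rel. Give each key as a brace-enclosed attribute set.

{A, B, F}, {A, D, F}, {A, F, G}, {B, E}, {D, E}

{B, E}⁺ = {A, B, C, D, E, F, G, H} — all of the relation — so {B, E} is a candidate key.
{D, E}⁺ = {A, B, C, D, E, F, G, H} — all of the relation — so {D, E} is a candidate key.
{A, B, F}⁺ = {A, B, C, D, E, F, G, H} — all of the relation — so {A, B, F} is a candidate key.
{A, D, F}⁺ = {A, B, C, D, E, F, G, H} — all of the relation — so {A, D, F} is a candidate key.
{A, F, G}⁺ = {A, B, C, D, E, F, G, H} — all of the relation — so {A, F, G} is a candidate key.
Any other superkey properly contains one of these, so there are no further candidate keys.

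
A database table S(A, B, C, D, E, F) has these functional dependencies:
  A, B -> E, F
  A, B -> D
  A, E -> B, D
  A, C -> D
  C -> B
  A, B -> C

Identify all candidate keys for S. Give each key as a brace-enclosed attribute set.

No FD produces {A}, so it must be in every candidate key.
{A, B}⁺ = {A, B, C, D, E, F}, which is every attribute, so {A, B} is a candidate key.
{A, C}⁺ = {A, B, C, D, E, F}, which is every attribute, so {A, C} is a candidate key.
{A, E}⁺ = {A, B, C, D, E, F}, which is every attribute, so {A, E} is a candidate key.
Any other superkey properly contains one of these, so there are no further candidate keys.

{A, B}, {A, C}, {A, E}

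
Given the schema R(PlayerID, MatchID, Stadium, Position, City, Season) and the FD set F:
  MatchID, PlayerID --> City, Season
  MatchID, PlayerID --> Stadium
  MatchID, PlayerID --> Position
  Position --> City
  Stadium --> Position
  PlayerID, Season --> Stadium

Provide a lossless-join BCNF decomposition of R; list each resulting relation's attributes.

{City, Position}; {MatchID, PlayerID, Season}; {PlayerID, Season, Stadium}; {Position, Stadium}

Candidate key of the original relation: {MatchID, PlayerID}.
In {City, MatchID, PlayerID, Position, Season, Stadium}, {Position} is not a superkey ({Position}⁺ restricted to this set is {City, Position}), so split on Position --> City into {City, Position} and {MatchID, PlayerID, Position, Season, Stadium}.
{City, Position} has no BCNF violation.
In {MatchID, PlayerID, Position, Season, Stadium}, {Stadium} is not a superkey ({Stadium}⁺ restricted to this set is {Position, Stadium}), so split on Stadium --> Position into {Position, Stadium} and {MatchID, PlayerID, Season, Stadium}.
{Position, Stadium} has no BCNF violation.
In {MatchID, PlayerID, Season, Stadium}, {PlayerID, Season} is not a superkey ({PlayerID, Season}⁺ restricted to this set is {PlayerID, Season, Stadium}), so split on PlayerID, Season --> Stadium into {PlayerID, Season, Stadium} and {MatchID, PlayerID, Season}.
{PlayerID, Season, Stadium} has no BCNF violation.
{MatchID, PlayerID, Season} has no BCNF violation.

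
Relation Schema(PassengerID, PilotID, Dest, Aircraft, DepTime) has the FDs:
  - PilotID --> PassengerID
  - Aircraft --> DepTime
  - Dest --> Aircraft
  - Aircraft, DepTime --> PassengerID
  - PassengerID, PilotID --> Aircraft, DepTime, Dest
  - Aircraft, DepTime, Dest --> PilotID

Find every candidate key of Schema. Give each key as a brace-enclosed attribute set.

{Dest}⁺ = {Aircraft, DepTime, Dest, PassengerID, PilotID}, which is every attribute, so {Dest} is a candidate key.
{PilotID}⁺ = {Aircraft, DepTime, Dest, PassengerID, PilotID}, which is every attribute, so {PilotID} is a candidate key.
No proper subset of any of these is a key, and no other minimal superkey exists.

{Dest}, {PilotID}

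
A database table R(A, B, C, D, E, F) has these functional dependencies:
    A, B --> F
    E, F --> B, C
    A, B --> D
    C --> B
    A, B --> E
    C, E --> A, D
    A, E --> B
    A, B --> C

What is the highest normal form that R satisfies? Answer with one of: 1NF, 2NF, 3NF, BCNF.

Candidate keys: {A, B}, {A, C}, {A, E}, {C, E}, {E, F}. Prime attributes: {A, B, C, E, F}.
C --> B: {C}⁺ = {B, C}, which is not all of the attributes, so the left side is not a superkey — BCNF is violated.
Its right-hand attributes {B} are all prime, as are those of every other non-superkey FD — the relation is in 3NF.

3NF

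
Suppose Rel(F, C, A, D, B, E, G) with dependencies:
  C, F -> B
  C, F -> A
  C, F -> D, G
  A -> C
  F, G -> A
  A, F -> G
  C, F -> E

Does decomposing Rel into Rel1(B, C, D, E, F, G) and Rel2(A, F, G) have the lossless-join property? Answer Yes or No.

The shared attributes are {F, G} and {F, G}⁺ = {A, B, C, D, E, F, G}.
This includes all of Rel1, so the common attributes are a superkey of Rel1 — the join is lossless.

Yes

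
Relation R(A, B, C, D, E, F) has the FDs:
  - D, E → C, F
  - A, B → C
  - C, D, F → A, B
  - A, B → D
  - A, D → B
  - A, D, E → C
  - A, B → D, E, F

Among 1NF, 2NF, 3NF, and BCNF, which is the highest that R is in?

Candidate keys: {A, B}, {A, D}, {C, D, F}, {D, E}. Prime attributes: {A, B, C, D, E, F}.
Every FD has a superkey on the left, so the relation is in BCNF.

BCNF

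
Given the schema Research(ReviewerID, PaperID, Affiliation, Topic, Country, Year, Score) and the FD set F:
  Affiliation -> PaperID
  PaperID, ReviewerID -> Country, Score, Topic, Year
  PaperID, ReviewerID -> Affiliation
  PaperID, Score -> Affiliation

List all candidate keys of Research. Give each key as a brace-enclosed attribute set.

{Affiliation, ReviewerID}, {PaperID, ReviewerID}

{ReviewerID} never appears on the right of any FD, so every key must include it.
{Affiliation, ReviewerID} is a candidate key since {Affiliation, ReviewerID}⁺ = {Affiliation, Country, PaperID, ReviewerID, Score, Topic, Year} covers every attribute.
{PaperID, ReviewerID} is a candidate key since {PaperID, ReviewerID}⁺ = {Affiliation, Country, PaperID, ReviewerID, Score, Topic, Year} covers every attribute.
No proper subset of any of these is a key, and no other minimal superkey exists.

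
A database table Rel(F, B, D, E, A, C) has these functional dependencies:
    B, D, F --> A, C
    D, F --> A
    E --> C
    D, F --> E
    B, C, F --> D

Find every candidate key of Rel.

Attributes never on any right-hand side: {B, F} — every candidate key must contain all of them.
{B, C, F} is a candidate key since {B, C, F}⁺ = {A, B, C, D, E, F} covers every attribute.
{B, D, F} is a candidate key since {B, D, F}⁺ = {A, B, C, D, E, F} covers every attribute.
{B, E, F} is a candidate key since {B, E, F}⁺ = {A, B, C, D, E, F} covers every attribute.
Any other superkey properly contains one of these, so there are no further candidate keys.

{B, C, F}, {B, D, F}, {B, E, F}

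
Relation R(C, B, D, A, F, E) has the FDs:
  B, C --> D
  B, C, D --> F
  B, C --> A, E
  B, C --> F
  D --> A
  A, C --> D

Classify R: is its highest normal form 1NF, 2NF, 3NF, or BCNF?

Candidate key: {B, C}. Prime attributes: {B, C}.
D --> A breaks BCNF: {D}⁺ = {A, D}, so {D} is not a superkey.
D --> A has non-prime {A} on the right and a non-superkey on the left, so 3NF fails.
Checking every proper subset of each key, none determines a non-prime attribute — 2NF is satisfied.

2NF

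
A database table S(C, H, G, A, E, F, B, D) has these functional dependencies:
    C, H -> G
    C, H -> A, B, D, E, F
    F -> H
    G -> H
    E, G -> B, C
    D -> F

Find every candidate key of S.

{C, D}⁺ = {A, B, C, D, E, F, G, H} — all of the relation — so {C, D} is a candidate key.
{C, F}⁺ = {A, B, C, D, E, F, G, H} — all of the relation — so {C, F} is a candidate key.
{C, G}⁺ = {A, B, C, D, E, F, G, H} — all of the relation — so {C, G} is a candidate key.
{C, H}⁺ = {A, B, C, D, E, F, G, H} — all of the relation — so {C, H} is a candidate key.
{E, G}⁺ = {A, B, C, D, E, F, G, H} — all of the relation — so {E, G} is a candidate key.
No proper subset of any of these is a key, and no other minimal superkey exists.

{C, D}, {C, F}, {C, G}, {C, H}, {E, G}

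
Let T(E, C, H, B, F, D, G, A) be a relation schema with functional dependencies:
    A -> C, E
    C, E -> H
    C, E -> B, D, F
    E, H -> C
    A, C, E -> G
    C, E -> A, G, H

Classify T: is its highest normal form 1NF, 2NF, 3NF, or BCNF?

BCNF

Candidate keys: {A}, {C, E}, {E, H}. Prime attributes: {A, C, E, H}.
Each dependency's left side is a superkey — BCNF holds.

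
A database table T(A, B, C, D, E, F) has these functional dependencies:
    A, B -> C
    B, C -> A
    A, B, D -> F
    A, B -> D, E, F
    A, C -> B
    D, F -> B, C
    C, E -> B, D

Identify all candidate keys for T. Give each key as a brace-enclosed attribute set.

{A, B}, {A, C}, {B, C}, {C, E}, {D, F}

Closure of {A, B} is {A, B, C, D, E, F}, the whole schema; {A, B} is a candidate key.
Closure of {A, C} is {A, B, C, D, E, F}, the whole schema; {A, C} is a candidate key.
Closure of {B, C} is {A, B, C, D, E, F}, the whole schema; {B, C} is a candidate key.
Closure of {C, E} is {A, B, C, D, E, F}, the whole schema; {C, E} is a candidate key.
Closure of {D, F} is {A, B, C, D, E, F}, the whole schema; {D, F} is a candidate key.
No proper subset of any of these is a key, and no other minimal superkey exists.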